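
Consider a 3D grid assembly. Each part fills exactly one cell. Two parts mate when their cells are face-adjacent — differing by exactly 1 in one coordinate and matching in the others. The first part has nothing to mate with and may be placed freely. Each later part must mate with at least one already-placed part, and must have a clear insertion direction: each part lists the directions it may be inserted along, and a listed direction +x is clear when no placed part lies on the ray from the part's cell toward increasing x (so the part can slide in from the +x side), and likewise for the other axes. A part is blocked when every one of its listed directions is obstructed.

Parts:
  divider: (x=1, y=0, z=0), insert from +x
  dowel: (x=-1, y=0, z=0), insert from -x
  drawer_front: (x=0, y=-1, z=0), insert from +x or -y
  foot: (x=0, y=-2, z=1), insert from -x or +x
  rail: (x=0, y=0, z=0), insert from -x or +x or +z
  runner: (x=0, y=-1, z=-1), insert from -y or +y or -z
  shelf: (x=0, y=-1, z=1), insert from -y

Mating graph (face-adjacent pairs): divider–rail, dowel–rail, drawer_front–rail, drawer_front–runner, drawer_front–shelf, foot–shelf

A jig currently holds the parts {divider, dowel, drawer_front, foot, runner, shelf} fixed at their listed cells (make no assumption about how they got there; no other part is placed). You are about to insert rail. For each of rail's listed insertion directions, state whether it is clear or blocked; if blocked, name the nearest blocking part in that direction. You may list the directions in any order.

+x: blocked by divider; +z: clear; -x: blocked by dowel

-x: nearest on ray is dowel@(-1, 0, 0) ⇒ blocked
+x: nearest on ray is divider@(1, 0, 0) ⇒ blocked
+z: ray from rail(0, 0, 0) has no placed part ⇒ clear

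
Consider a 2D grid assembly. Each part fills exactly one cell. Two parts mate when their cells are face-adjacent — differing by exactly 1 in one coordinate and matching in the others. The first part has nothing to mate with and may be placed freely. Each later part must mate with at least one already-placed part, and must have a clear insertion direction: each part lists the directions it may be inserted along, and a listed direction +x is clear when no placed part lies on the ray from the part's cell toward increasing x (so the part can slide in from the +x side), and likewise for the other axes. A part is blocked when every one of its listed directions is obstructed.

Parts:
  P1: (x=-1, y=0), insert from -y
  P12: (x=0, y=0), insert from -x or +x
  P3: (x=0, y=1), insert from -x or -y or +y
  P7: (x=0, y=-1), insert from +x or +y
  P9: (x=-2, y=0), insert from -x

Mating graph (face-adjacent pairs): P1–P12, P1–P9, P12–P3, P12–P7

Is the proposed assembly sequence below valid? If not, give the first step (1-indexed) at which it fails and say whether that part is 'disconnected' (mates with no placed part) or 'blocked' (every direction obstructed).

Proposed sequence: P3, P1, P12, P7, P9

1. P3@(0, 1) [-x clear] — {P3}
2. P1@(-1, 0) — no placed neighbour ⇒ disconnected

Invalid at step 2 (disconnected)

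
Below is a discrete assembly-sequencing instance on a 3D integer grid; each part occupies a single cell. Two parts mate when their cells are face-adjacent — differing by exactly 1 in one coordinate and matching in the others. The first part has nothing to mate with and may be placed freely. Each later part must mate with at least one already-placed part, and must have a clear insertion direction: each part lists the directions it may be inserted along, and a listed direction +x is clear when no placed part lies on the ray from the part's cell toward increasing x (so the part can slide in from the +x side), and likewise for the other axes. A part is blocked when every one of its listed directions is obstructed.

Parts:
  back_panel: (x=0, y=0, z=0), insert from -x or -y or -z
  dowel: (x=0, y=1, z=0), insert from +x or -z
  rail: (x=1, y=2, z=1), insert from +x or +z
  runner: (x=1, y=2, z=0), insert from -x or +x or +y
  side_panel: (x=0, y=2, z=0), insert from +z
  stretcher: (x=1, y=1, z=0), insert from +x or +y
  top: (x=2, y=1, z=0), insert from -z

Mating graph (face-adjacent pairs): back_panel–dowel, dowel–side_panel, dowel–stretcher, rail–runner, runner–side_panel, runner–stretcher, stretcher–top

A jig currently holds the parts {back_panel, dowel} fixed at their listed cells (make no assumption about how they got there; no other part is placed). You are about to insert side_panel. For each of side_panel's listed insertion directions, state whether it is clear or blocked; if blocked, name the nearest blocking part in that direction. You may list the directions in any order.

+z: ray from side_panel(0, 2, 0) has no placed part ⇒ clear

+z: clear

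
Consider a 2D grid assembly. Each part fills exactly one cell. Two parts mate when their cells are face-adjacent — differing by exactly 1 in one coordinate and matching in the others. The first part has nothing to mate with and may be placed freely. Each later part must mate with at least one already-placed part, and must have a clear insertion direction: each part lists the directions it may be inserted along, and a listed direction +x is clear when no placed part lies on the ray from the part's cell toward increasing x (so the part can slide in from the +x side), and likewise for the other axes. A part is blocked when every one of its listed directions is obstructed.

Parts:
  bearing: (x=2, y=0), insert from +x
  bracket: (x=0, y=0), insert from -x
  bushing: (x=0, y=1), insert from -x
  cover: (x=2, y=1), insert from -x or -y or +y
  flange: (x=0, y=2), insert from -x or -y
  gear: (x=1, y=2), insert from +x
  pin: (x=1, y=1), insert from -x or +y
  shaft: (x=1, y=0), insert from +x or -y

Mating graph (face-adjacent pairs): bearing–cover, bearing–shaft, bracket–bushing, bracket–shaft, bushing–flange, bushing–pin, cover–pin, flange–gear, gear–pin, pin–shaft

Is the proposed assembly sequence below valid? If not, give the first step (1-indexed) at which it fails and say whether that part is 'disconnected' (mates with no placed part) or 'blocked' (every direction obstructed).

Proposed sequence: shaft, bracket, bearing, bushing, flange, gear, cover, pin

1. shaft@(1, 0) [+x clear] — {shaft}
2. bracket@(0, 0) [-x clear] — {bracket, shaft}
3. bearing@(2, 0) [+x clear] — {bearing, bracket, shaft}
4. bushing@(0, 1) [-x clear] — {bearing, bracket, bushing, shaft}
5. flange@(0, 2) [-x clear] — {bearing, bracket, bushing, flange, shaft}
6. gear@(1, 2) [+x clear] — {bearing, bracket, bushing, flange, gear, shaft}
7. cover@(2, 1) [+y clear] — {bearing, bracket, bushing, cover, flange, gear, shaft}
8. pin@(1, 1) — -x/+y all obstructed ⇒ blocked

Invalid at step 8 (blocked)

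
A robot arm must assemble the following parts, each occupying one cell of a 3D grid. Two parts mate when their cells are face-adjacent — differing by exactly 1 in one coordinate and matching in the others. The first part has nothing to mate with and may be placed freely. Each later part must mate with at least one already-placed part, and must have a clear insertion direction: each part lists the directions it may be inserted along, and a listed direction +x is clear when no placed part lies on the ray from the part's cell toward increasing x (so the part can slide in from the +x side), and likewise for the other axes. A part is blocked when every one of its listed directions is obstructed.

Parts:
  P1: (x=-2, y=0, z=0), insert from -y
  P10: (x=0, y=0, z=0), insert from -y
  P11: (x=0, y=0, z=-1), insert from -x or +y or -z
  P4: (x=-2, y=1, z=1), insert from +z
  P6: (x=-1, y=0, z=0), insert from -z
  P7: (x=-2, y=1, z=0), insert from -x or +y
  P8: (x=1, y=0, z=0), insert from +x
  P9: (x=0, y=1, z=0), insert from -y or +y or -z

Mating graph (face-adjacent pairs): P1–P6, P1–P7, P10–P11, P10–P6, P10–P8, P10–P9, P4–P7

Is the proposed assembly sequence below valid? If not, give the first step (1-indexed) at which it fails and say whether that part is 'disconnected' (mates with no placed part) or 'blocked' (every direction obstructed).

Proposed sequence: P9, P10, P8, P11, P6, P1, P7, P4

1. P9@(0, 1, 0) [-y clear] — {P9}
2. P10@(0, 0, 0) [-y clear] — {P10, P9}
3. P8@(1, 0, 0) [+x clear] — {P10, P8, P9}
4. P11@(0, 0, -1) [-x clear] — {P10, P11, P8, P9}
5. P6@(-1, 0, 0) [-z clear] — {P10, P11, P6, P8, P9}
6. P1@(-2, 0, 0) [-y clear] — {P1, P10, P11, P6, P8, P9}
7. P7@(-2, 1, 0) [-x clear] — {P1, P10, P11, P6, P7, P8, P9}
8. P4@(-2, 1, 1) [+z clear] — {P1, P10, P11, P4, P6, P7, P8, P9}

Valid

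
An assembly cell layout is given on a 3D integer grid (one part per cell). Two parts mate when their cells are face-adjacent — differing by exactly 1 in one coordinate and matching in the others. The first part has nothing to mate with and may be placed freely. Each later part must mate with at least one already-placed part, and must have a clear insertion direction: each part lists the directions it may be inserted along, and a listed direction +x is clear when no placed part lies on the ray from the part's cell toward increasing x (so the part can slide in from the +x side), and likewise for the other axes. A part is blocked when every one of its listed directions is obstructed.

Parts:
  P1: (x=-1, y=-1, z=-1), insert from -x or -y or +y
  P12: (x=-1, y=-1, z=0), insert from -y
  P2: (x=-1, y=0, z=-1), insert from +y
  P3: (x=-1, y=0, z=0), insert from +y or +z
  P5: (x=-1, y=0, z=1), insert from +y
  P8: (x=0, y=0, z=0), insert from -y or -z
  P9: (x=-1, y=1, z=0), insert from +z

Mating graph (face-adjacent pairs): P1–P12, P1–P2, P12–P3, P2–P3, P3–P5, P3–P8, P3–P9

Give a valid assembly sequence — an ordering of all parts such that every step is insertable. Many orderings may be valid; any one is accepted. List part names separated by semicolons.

P12; P1; P2; P3; P5; P9; P8

1. P12@(-1, -1, 0) [-y clear] — {P12}
2. P1@(-1, -1, -1) [-x clear] — {P1, P12}
3. P2@(-1, 0, -1) [+y clear] — {P1, P12, P2}
4. P3@(-1, 0, 0) [+y clear] — {P1, P12, P2, P3}
5. P5@(-1, 0, 1) [+y clear] — {P1, P12, P2, P3, P5}
6. P9@(-1, 1, 0) [+z clear] — {P1, P12, P2, P3, P5, P9}
7. P8@(0, 0, 0) [-y clear] — {P1, P12, P2, P3, P5, P8, P9}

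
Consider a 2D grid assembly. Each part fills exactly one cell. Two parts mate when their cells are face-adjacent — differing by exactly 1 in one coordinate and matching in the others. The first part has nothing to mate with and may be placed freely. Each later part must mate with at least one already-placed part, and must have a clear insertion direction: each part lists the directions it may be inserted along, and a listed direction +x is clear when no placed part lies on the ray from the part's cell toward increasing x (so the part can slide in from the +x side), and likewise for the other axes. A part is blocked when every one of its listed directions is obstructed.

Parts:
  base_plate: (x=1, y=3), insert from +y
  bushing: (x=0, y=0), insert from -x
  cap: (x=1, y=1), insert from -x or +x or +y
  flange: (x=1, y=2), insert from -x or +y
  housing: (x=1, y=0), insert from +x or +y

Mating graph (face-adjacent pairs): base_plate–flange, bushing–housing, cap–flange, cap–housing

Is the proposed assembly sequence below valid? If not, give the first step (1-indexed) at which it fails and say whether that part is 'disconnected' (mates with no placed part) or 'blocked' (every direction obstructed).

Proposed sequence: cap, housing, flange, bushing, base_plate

1. cap@(1, 1) [-x clear] — {cap}
2. housing@(1, 0) [+x clear] — {cap, housing}
3. flange@(1, 2) [-x clear] — {cap, flange, housing}
4. bushing@(0, 0) [-x clear] — {bushing, cap, flange, housing}
5. base_plate@(1, 3) [+y clear] — {base_plate, bushing, cap, flange, housing}

Valid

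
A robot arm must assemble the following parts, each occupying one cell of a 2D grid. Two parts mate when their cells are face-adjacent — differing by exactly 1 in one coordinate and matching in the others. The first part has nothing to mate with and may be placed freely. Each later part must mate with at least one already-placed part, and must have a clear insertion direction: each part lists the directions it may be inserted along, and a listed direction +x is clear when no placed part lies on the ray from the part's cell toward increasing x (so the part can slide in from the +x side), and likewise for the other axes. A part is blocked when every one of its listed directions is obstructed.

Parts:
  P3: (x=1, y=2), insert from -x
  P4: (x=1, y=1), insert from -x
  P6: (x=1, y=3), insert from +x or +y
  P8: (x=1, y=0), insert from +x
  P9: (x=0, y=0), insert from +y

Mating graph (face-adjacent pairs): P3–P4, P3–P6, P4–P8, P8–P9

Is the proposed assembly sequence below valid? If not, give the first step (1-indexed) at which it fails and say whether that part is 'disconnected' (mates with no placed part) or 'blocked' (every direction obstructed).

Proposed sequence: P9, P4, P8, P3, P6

Invalid at step 2 (disconnected)

1. P9@(0, 0) [+y clear] — {P9}
2. P4@(1, 1) — no placed neighbour ⇒ disconnected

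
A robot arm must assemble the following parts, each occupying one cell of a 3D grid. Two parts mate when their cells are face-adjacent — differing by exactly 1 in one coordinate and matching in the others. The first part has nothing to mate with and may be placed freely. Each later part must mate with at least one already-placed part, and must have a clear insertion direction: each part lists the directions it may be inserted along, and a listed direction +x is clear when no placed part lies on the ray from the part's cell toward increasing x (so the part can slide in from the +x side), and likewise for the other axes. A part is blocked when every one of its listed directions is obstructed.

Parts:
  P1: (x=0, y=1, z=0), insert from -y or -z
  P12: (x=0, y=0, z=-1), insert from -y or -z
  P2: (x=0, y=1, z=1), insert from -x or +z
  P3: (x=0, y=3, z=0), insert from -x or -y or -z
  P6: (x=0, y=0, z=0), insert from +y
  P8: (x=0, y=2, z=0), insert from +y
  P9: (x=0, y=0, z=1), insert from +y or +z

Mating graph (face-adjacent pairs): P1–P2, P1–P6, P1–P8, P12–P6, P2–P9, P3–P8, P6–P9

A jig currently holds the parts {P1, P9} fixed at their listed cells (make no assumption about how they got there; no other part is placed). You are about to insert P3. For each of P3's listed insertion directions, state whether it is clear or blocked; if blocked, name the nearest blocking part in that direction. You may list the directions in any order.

-x: ray from P3(0, 3, 0) has no placed part ⇒ clear
-y: nearest on ray is P1@(0, 1, 0) ⇒ blocked
-z: ray from P3(0, 3, 0) has no placed part ⇒ clear

-x: clear; -y: blocked by P1; -z: clear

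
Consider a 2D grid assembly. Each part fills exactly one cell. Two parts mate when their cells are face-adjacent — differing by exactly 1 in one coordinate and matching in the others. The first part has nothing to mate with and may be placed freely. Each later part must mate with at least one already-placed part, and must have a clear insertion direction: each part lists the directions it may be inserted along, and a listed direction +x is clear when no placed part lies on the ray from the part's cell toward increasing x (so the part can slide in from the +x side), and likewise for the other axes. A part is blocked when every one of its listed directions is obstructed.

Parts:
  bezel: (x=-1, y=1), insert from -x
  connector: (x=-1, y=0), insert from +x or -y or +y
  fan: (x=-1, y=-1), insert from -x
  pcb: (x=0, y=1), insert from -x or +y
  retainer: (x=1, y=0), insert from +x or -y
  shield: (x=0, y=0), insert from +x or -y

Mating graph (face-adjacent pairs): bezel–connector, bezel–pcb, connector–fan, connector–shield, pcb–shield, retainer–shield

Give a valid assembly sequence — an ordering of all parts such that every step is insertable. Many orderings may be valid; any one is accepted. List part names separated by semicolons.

1. bezel@(-1, 1) [-x clear] — {bezel}
2. pcb@(0, 1) [+y clear] — {bezel, pcb}
3. connector@(-1, 0) [+x clear] — {bezel, connector, pcb}
4. shield@(0, 0) [+x clear] — {bezel, connector, pcb, shield}
5. retainer@(1, 0) [+x clear] — {bezel, connector, pcb, retainer, shield}
6. fan@(-1, -1) [-x clear] — {bezel, connector, fan, pcb, retainer, shield}

bezel; pcb; connector; shield; retainer; fan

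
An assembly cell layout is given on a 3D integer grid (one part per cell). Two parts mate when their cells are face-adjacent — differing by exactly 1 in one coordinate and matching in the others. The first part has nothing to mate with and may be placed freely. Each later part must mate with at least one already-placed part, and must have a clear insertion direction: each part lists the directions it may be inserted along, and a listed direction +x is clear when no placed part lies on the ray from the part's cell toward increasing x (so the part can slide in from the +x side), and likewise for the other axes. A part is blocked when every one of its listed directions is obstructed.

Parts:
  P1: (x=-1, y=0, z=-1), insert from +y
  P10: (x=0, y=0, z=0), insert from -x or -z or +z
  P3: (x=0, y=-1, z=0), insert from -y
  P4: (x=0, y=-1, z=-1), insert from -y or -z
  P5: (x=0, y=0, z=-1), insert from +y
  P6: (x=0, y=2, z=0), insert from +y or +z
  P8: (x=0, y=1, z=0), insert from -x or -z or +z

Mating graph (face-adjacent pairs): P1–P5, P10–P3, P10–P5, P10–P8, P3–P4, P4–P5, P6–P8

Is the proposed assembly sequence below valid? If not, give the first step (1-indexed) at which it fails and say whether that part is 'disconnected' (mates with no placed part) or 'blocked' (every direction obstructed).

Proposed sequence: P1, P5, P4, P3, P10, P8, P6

Valid

1. P1@(-1, 0, -1) [+y clear] — {P1}
2. P5@(0, 0, -1) [+y clear] — {P1, P5}
3. P4@(0, -1, -1) [-y clear] — {P1, P4, P5}
4. P3@(0, -1, 0) [-y clear] — {P1, P3, P4, P5}
5. P10@(0, 0, 0) [-x clear] — {P1, P10, P3, P4, P5}
6. P8@(0, 1, 0) [-x clear] — {P1, P10, P3, P4, P5, P8}
7. P6@(0, 2, 0) [+y clear] — {P1, P10, P3, P4, P5, P6, P8}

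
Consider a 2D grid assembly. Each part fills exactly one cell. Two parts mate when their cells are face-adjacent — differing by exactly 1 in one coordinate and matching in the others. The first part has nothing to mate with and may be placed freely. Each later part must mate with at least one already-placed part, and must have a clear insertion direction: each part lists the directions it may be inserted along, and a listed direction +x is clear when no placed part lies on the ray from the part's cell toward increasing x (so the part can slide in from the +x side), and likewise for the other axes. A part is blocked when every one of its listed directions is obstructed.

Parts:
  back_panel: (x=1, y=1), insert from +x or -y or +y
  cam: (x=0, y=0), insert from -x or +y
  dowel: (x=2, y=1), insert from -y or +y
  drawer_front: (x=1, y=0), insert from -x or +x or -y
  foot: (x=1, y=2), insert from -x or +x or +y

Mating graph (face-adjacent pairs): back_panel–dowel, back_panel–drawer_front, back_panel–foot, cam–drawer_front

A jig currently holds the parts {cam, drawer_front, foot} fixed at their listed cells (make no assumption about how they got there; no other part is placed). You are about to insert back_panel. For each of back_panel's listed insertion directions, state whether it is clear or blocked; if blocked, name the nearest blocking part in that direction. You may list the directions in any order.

+x: ray from back_panel(1, 1) has no placed part ⇒ clear
-y: nearest on ray is drawer_front@(1, 0) ⇒ blocked
+y: nearest on ray is foot@(1, 2) ⇒ blocked

+x: clear; +y: blocked by foot; -y: blocked by drawer_front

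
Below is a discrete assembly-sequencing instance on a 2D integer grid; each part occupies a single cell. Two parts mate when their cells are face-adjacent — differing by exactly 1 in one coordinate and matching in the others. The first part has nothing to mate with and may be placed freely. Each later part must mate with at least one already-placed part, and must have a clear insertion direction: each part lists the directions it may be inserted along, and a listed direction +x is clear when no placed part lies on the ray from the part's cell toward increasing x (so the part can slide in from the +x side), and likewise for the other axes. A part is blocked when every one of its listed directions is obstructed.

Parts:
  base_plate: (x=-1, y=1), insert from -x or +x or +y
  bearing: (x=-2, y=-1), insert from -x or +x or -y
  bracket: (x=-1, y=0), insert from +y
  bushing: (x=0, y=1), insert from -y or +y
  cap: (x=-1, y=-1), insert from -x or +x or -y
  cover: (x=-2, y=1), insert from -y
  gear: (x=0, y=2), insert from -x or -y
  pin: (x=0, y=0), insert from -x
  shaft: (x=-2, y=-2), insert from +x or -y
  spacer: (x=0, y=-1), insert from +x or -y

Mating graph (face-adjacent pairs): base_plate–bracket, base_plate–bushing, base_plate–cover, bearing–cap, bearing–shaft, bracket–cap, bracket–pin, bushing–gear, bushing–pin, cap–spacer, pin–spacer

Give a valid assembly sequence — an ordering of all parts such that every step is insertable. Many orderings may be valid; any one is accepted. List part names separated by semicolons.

1. cap@(-1, -1) [-x clear] — {cap}
2. spacer@(0, -1) [+x clear] — {cap, spacer}
3. pin@(0, 0) [-x clear] — {cap, pin, spacer}
4. bracket@(-1, 0) [+y clear] — {bracket, cap, pin, spacer}
5. base_plate@(-1, 1) [-x clear] — {base_plate, bracket, cap, pin, spacer}
6. bushing@(0, 1) [+y clear] — {base_plate, bracket, bushing, cap, pin, spacer}
7. gear@(0, 2) [-x clear] — {base_plate, bracket, bushing, cap, gear, pin, spacer}
8. cover@(-2, 1) [-y clear] — {base_plate, bracket, bushing, cap, cover, gear, pin, spacer}
9. bearing@(-2, -1) [-x clear] — {base_plate, bearing, bracket, bushing, cap, cover, gear, pin, spacer}
10. shaft@(-2, -2) [+x clear] — {base_plate, bearing, bracket, bushing, cap, cover, gear, pin, shaft, spacer}

cap; spacer; pin; bracket; base_plate; bushing; gear; cover; bearing; shaft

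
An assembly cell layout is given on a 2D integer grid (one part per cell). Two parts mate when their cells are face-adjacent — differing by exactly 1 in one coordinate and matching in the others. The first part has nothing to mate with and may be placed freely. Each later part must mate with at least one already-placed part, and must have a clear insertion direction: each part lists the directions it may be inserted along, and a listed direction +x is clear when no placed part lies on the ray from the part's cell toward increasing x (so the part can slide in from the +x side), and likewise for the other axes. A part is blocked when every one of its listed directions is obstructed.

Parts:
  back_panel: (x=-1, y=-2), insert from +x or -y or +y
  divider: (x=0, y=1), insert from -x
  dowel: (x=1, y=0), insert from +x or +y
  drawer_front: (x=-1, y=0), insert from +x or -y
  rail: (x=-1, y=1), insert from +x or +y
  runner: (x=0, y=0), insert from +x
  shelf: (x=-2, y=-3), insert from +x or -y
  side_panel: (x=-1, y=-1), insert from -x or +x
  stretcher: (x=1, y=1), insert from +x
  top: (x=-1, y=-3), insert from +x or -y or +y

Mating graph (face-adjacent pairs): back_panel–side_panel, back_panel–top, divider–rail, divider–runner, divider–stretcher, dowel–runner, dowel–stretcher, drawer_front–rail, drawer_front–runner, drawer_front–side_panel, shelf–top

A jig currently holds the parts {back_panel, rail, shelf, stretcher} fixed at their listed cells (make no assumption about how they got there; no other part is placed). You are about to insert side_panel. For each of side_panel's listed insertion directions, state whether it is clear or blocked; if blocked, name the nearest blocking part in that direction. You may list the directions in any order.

+x: clear; -x: clear

-x: ray from side_panel(-1, -1) has no placed part ⇒ clear
+x: ray from side_panel(-1, -1) has no placed part ⇒ clear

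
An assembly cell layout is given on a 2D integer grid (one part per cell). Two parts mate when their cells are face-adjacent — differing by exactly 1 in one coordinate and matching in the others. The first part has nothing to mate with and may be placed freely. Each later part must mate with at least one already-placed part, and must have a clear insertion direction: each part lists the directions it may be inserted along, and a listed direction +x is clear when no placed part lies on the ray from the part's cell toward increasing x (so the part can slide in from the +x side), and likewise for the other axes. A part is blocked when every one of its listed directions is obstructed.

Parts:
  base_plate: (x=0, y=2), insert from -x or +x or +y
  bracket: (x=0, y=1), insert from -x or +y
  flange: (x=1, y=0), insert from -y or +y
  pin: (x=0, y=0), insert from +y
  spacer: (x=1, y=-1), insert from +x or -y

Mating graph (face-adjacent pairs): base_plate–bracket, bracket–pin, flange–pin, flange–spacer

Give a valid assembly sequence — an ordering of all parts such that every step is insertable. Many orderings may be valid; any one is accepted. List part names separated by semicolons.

1. pin@(0, 0) [+y clear] — {pin}
2. bracket@(0, 1) [-x clear] — {bracket, pin}
3. base_plate@(0, 2) [-x clear] — {base_plate, bracket, pin}
4. flange@(1, 0) [-y clear] — {base_plate, bracket, flange, pin}
5. spacer@(1, -1) [+x clear] — {base_plate, bracket, flange, pin, spacer}

pin; bracket; base_plate; flange; spacer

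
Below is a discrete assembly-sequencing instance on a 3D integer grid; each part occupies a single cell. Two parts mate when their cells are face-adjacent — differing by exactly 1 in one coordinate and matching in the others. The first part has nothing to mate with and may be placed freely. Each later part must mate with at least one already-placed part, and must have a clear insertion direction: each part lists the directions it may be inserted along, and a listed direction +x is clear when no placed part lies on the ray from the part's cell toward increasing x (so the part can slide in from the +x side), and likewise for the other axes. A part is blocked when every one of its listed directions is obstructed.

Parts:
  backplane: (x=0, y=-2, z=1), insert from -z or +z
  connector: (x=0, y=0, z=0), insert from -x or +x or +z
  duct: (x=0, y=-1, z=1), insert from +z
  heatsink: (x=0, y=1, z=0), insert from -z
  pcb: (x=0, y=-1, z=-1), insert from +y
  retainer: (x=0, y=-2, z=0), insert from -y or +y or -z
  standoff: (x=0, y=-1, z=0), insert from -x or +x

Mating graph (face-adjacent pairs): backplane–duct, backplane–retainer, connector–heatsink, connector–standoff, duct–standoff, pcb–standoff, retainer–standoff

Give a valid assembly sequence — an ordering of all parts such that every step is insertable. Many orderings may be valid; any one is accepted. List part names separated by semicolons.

duct; backplane; retainer; standoff; connector; pcb; heatsink

1. duct@(0, -1, 1) [+z clear] — {duct}
2. backplane@(0, -2, 1) [-z clear] — {backplane, duct}
3. retainer@(0, -2, 0) [-y clear] — {backplane, duct, retainer}
4. standoff@(0, -1, 0) [-x clear] — {backplane, duct, retainer, standoff}
5. connector@(0, 0, 0) [-x clear] — {backplane, connector, duct, retainer, standoff}
6. pcb@(0, -1, -1) [+y clear] — {backplane, connector, duct, pcb, retainer, standoff}
7. heatsink@(0, 1, 0) [-z clear] — {backplane, connector, duct, heatsink, pcb, retainer, standoff}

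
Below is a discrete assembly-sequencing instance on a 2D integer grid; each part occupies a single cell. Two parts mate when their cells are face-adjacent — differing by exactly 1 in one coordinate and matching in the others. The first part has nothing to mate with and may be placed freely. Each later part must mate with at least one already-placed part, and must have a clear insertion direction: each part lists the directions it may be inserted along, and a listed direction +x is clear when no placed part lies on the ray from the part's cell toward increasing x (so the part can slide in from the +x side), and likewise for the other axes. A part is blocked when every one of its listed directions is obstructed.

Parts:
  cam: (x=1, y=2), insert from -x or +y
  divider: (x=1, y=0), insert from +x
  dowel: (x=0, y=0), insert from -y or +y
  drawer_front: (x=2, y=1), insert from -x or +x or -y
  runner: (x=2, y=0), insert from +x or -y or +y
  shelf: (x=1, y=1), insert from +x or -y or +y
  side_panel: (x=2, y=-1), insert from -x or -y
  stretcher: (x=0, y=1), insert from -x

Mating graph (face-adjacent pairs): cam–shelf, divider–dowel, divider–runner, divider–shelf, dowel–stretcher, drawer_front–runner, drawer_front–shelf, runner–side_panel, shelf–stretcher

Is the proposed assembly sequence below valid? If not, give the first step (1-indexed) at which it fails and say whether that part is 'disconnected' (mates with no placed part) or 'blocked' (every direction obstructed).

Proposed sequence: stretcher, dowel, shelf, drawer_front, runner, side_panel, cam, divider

Invalid at step 8 (blocked)

1. stretcher@(0, 1) [-x clear] — {stretcher}
2. dowel@(0, 0) [-y clear] — {dowel, stretcher}
3. shelf@(1, 1) [+x clear] — {dowel, shelf, stretcher}
4. drawer_front@(2, 1) [+x clear] — {dowel, drawer_front, shelf, stretcher}
5. runner@(2, 0) [+x clear] — {dowel, drawer_front, runner, shelf, stretcher}
6. side_panel@(2, -1) [-x clear] — {dowel, drawer_front, runner, shelf, side_panel, stretcher}
7. cam@(1, 2) [-x clear] — {cam, dowel, drawer_front, runner, shelf, side_panel, stretcher}
8. divider@(1, 0) — +x all obstructed ⇒ blocked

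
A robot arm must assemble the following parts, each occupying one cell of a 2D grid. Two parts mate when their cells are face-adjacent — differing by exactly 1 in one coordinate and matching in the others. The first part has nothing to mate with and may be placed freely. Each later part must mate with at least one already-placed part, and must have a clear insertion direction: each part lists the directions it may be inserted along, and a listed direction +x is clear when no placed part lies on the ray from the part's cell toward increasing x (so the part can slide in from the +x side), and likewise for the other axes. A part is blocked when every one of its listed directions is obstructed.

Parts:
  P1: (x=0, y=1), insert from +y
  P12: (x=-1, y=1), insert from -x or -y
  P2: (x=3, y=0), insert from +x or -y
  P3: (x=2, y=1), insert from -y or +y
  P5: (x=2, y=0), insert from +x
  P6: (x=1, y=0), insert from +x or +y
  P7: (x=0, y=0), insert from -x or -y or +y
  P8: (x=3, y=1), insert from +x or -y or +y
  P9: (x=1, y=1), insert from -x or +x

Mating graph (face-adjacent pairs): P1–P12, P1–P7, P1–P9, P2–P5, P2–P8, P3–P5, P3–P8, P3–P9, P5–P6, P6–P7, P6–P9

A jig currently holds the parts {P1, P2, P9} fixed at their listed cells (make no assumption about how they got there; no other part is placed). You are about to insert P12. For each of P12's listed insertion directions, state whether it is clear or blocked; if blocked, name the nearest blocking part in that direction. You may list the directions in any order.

-x: ray from P12(-1, 1) has no placed part ⇒ clear
-y: ray from P12(-1, 1) has no placed part ⇒ clear

-x: clear; -y: clear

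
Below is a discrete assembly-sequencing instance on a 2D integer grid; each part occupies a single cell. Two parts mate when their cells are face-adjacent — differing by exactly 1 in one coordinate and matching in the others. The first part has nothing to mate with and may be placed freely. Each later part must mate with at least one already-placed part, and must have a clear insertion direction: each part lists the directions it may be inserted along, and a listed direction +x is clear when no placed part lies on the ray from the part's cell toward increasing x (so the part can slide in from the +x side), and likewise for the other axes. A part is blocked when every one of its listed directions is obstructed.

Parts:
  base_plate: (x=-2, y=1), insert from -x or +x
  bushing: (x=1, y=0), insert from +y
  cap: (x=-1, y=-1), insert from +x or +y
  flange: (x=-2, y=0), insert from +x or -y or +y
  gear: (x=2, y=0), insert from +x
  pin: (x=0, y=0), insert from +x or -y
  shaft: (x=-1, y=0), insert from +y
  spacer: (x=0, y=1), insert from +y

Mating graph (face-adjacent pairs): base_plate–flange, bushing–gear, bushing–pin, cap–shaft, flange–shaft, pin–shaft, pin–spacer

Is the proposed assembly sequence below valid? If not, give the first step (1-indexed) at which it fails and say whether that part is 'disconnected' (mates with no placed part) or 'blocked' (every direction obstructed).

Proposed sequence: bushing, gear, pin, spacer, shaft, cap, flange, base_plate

Valid

1. bushing@(1, 0) [+y clear] — {bushing}
2. gear@(2, 0) [+x clear] — {bushing, gear}
3. pin@(0, 0) [-y clear] — {bushing, gear, pin}
4. spacer@(0, 1) [+y clear] — {bushing, gear, pin, spacer}
5. shaft@(-1, 0) [+y clear] — {bushing, gear, pin, shaft, spacer}
6. cap@(-1, -1) [+x clear] — {bushing, cap, gear, pin, shaft, spacer}
7. flange@(-2, 0) [-y clear] — {bushing, cap, flange, gear, pin, shaft, spacer}
8. base_plate@(-2, 1) [-x clear] — {base_plate, bushing, cap, flange, gear, pin, shaft, spacer}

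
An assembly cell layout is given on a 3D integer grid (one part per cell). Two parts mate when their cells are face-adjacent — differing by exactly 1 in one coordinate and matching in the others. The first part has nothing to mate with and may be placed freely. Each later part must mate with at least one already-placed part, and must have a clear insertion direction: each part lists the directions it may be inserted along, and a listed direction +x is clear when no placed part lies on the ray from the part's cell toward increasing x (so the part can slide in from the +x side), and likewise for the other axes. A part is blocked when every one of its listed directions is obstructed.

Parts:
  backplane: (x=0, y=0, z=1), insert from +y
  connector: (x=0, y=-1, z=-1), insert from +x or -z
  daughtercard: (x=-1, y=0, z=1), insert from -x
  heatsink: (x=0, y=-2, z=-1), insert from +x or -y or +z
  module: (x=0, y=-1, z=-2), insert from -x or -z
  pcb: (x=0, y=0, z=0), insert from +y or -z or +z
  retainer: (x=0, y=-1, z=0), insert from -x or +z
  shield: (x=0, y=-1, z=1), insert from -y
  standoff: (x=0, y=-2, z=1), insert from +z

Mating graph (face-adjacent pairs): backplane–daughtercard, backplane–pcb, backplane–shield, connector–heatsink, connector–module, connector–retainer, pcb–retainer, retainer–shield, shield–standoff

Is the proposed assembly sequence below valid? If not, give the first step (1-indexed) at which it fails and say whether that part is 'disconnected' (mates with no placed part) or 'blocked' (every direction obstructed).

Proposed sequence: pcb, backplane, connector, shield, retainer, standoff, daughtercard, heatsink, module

Invalid at step 3 (disconnected)

1. pcb@(0, 0, 0) [+y clear] — {pcb}
2. backplane@(0, 0, 1) [+y clear] — {backplane, pcb}
3. connector@(0, -1, -1) — no placed neighbour ⇒ disconnected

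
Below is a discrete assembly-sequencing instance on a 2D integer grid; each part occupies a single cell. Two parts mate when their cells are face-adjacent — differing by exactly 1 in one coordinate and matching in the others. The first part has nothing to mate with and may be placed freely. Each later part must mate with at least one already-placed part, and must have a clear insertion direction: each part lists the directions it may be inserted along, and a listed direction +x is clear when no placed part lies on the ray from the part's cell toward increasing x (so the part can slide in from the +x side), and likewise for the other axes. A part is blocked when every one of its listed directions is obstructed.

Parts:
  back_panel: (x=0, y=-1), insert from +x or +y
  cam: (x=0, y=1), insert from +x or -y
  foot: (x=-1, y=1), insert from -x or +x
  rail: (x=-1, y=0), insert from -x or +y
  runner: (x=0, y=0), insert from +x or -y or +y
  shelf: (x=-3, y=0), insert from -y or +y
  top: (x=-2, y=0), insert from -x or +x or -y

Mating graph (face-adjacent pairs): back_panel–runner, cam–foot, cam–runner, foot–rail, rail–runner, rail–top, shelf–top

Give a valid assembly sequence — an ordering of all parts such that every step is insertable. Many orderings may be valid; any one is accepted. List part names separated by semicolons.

shelf; top; rail; runner; back_panel; foot; cam

1. shelf@(-3, 0) [-y clear] — {shelf}
2. top@(-2, 0) [+x clear] — {shelf, top}
3. rail@(-1, 0) [+y clear] — {rail, shelf, top}
4. runner@(0, 0) [+x clear] — {rail, runner, shelf, top}
5. back_panel@(0, -1) [+x clear] — {back_panel, rail, runner, shelf, top}
6. foot@(-1, 1) [-x clear] — {back_panel, foot, rail, runner, shelf, top}
7. cam@(0, 1) [+x clear] — {back_panel, cam, foot, rail, runner, shelf, top}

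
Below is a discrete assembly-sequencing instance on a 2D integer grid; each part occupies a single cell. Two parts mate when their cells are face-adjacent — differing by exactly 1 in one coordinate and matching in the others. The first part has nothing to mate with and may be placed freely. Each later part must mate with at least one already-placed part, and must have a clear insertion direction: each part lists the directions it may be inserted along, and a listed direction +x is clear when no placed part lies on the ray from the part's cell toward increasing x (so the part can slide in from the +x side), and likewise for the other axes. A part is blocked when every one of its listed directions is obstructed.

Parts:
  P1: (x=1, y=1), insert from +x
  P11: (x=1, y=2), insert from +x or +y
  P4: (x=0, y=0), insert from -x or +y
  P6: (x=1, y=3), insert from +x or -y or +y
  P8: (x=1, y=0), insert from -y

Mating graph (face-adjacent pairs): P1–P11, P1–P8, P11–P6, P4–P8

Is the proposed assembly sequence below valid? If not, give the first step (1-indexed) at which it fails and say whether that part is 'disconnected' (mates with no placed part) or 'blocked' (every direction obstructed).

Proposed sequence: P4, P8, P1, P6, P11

1. P4@(0, 0) [-x clear] — {P4}
2. P8@(1, 0) [-y clear] — {P4, P8}
3. P1@(1, 1) [+x clear] — {P1, P4, P8}
4. P6@(1, 3) — no placed neighbour ⇒ disconnected

Invalid at step 4 (disconnected)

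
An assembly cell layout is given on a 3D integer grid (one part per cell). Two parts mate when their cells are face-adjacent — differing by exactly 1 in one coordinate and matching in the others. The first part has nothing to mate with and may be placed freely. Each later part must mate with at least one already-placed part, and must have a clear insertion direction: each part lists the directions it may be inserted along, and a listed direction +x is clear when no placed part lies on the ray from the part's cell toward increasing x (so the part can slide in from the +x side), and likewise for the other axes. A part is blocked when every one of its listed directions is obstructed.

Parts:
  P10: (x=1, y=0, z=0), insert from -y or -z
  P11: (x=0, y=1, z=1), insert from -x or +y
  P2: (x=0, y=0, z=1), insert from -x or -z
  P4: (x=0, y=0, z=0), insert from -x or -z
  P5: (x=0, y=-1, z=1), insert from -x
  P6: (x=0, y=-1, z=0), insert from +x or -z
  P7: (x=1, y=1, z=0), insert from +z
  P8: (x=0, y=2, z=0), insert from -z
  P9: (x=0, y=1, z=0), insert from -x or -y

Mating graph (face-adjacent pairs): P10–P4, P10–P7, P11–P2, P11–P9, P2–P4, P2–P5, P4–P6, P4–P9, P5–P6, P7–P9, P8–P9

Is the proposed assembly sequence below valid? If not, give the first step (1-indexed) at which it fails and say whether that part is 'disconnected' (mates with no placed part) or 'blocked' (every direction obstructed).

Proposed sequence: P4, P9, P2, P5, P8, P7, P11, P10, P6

Valid

1. P4@(0, 0, 0) [-x clear] — {P4}
2. P9@(0, 1, 0) [-x clear] — {P4, P9}
3. P2@(0, 0, 1) [-x clear] — {P2, P4, P9}
4. P5@(0, -1, 1) [-x clear] — {P2, P4, P5, P9}
5. P8@(0, 2, 0) [-z clear] — {P2, P4, P5, P8, P9}
6. P7@(1, 1, 0) [+z clear] — {P2, P4, P5, P7, P8, P9}
7. P11@(0, 1, 1) [-x clear] — {P11, P2, P4, P5, P7, P8, P9}
8. P10@(1, 0, 0) [-y clear] — {P10, P11, P2, P4, P5, P7, P8, P9}
9. P6@(0, -1, 0) [+x clear] — {P10, P11, P2, P4, P5, P6, P7, P8, P9}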